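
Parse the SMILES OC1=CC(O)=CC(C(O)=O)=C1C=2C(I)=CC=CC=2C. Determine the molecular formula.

Walk through each heavy atom and fill implicit hydrogens from standard valence (C 4, N 3, O 2, S 2, halogen 1):
  atom 1: O, bond orders sum to 1 (valence 2) → 1 H
  atom 2: C, bond orders sum to 4 (valence 4) → 0 H
  atom 3: C, bond orders sum to 3 (valence 4) → 1 H
  atom 4: C, bond orders sum to 4 (valence 4) → 0 H
  atom 5: O, bond orders sum to 1 (valence 2) → 1 H
  atom 6: C, bond orders sum to 3 (valence 4) → 1 H
  atom 7: C, bond orders sum to 4 (valence 4) → 0 H
  atom 8: C, bond orders sum to 4 (valence 4) → 0 H
  atom 9: O, bond orders sum to 1 (valence 2) → 1 H
  atom 10: O, bond orders sum to 2 (valence 2) → 0 H
  atom 11: C, bond orders sum to 4 (valence 4) → 0 H
  atom 12: C, bond orders sum to 4 (valence 4) → 0 H
  atom 13: C, bond orders sum to 4 (valence 4) → 0 H
  atom 14: I (halogen, monovalent) → 0 H
  atom 15: C, bond orders sum to 3 (valence 4) → 1 H
  atom 16: C, bond orders sum to 3 (valence 4) → 1 H
  atom 17: C, bond orders sum to 3 (valence 4) → 1 H
  atom 18: C, bond orders sum to 4 (valence 4) → 0 H
  atom 19: C, bond orders sum to 1 (valence 4) → 3 H
Totals → C:14, H:11, I:1, O:4.
In Hill order: C14H11IO4.

C14H11IO4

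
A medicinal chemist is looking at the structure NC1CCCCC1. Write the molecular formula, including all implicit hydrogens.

C6H13N

Walk through each heavy atom and fill implicit hydrogens from standard valence (C 4, N 3, O 2, S 2, halogen 1):
  atom 1: N, bond orders sum to 1 (valence 3) → 2 H
  atom 2: C, bond orders sum to 3 (valence 4) → 1 H
  atom 3: C, bond orders sum to 2 (valence 4) → 2 H
  atom 4: C, bond orders sum to 2 (valence 4) → 2 H
  atom 5: C, bond orders sum to 2 (valence 4) → 2 H
  atom 6: C, bond orders sum to 2 (valence 4) → 2 H
  atom 7: C, bond orders sum to 2 (valence 4) → 2 H
Totals → C:6, H:13, N:1.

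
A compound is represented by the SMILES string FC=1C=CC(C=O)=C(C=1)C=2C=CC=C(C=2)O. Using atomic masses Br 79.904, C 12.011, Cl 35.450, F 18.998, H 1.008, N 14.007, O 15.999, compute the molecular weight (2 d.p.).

216.21 g/mol

First, the molecular formula is C13H9FO2 (counting implicit H from valence).
  C: 13 × 12.011 = 156.143
  F: 1 × 18.998 = 18.998
  H: 9 × 1.008 = 9.072
  O: 2 × 15.999 = 31.998
Sum: 13×12.011 + 1×18.998 + 9×1.008 + 2×15.999 = 216.211 → 216.21 g/mol.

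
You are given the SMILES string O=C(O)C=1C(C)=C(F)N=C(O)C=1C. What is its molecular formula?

Walk through each heavy atom and fill implicit hydrogens from standard valence (C 4, N 3, O 2, S 2, halogen 1):
  atom 1: O, bond orders sum to 2 (valence 2) → 0 H
  atom 2: C, bond orders sum to 4 (valence 4) → 0 H
  atom 3: O, bond orders sum to 1 (valence 2) → 1 H
  atom 4: C, bond orders sum to 4 (valence 4) → 0 H
  atom 5: C, bond orders sum to 4 (valence 4) → 0 H
  atom 6: C, bond orders sum to 1 (valence 4) → 3 H
  atom 7: C, bond orders sum to 4 (valence 4) → 0 H
  atom 8: F (halogen, monovalent) → 0 H
  atom 9: N, bond orders sum to 3 (valence 3) → 0 H
  atom 10: C, bond orders sum to 4 (valence 4) → 0 H
  atom 11: O, bond orders sum to 1 (valence 2) → 1 H
  atom 12: C, bond orders sum to 4 (valence 4) → 0 H
  atom 13: C, bond orders sum to 1 (valence 4) → 3 H
Totals → C:8, H:8, F:1, N:1, O:3.

C8H8FNO3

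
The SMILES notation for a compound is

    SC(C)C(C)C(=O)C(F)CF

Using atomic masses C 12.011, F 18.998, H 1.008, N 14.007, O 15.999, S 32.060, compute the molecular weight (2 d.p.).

182.23 g/mol

First, the molecular formula is C7H12F2OS (counting implicit H from valence).
  C: 7 × 12.011 = 84.077
  F: 2 × 18.998 = 37.996
  H: 12 × 1.008 = 12.096
  O: 1 × 15.999 = 15.999
  S: 1 × 32.060 = 32.060
Sum: 7×12.011 + 2×18.998 + 12×1.008 + 1×15.999 + 1×32.060 = 182.228 → 182.23 g/mol.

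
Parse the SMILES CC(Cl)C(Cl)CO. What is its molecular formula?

C4H8Cl2O

Walk through each heavy atom and fill implicit hydrogens from standard valence (C 4, N 3, O 2, S 2, halogen 1):
  atom 1: C, bond orders sum to 1 (valence 4) → 3 H
  atom 2: C, bond orders sum to 3 (valence 4) → 1 H
  atom 3: Cl (halogen, monovalent) → 0 H
  atom 4: C, bond orders sum to 3 (valence 4) → 1 H
  atom 5: Cl (halogen, monovalent) → 0 H
  atom 6: C, bond orders sum to 2 (valence 4) → 2 H
  atom 7: O, bond orders sum to 1 (valence 2) → 1 H
Totals → C:4, H:8, Cl:2, O:1.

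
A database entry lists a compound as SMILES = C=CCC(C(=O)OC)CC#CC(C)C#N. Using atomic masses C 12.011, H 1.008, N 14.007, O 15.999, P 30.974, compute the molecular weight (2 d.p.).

First, the molecular formula is C12H15NO2 (counting implicit H from valence).
  C: 12 × 12.011 = 144.132
  H: 15 × 1.008 = 15.120
  N: 1 × 14.007 = 14.007
  O: 2 × 15.999 = 31.998
Sum: 12×12.011 + 15×1.008 + 1×14.007 + 2×15.999 = 205.257 → 205.26 g/mol.

205.26 g/mol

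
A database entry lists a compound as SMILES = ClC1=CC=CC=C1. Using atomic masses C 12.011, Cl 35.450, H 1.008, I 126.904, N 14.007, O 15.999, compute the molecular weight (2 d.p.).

112.56 g/mol

First, the molecular formula is C6H5Cl (counting implicit H from valence).
  C: 6 × 12.011 = 72.066
  Cl: 1 × 35.450 = 35.450
  H: 5 × 1.008 = 5.040
Sum: 6×12.011 + 1×35.450 + 5×1.008 = 112.556 → 112.56 g/mol.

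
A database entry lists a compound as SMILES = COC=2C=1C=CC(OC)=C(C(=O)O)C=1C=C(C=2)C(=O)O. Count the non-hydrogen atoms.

20

Every atom symbol written in the SMILES (organic subset) is one heavy atom; implicit H are not written.
Heavy atoms by element → C:14, O:6.
Total: 20.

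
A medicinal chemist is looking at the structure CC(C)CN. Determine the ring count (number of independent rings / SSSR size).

In SMILES, each pair of matching ring-closure digits denotes one ring-closing bond; the number of such bonds equals the number of independent rings.
Ring-closure bonds here: 0.

0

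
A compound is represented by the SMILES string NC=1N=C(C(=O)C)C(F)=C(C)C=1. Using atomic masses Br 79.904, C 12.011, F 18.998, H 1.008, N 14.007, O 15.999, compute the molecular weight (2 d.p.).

168.17 g/mol

First, the molecular formula is C8H9FN2O (counting implicit H from valence).
  C: 8 × 12.011 = 96.088
  F: 1 × 18.998 = 18.998
  H: 9 × 1.008 = 9.072
  N: 2 × 14.007 = 28.014
  O: 1 × 15.999 = 15.999
Sum: 8×12.011 + 1×18.998 + 9×1.008 + 2×14.007 + 1×15.999 = 168.171 → 168.17 g/mol.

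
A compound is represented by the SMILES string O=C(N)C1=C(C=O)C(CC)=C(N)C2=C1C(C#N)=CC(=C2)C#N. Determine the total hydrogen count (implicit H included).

Walk through each heavy atom and fill implicit hydrogens from standard valence (C 4, N 3, O 2, S 2, halogen 1):
  atom 1: O, bond orders sum to 2 (valence 2) → 0 H
  atom 2: C, bond orders sum to 4 (valence 4) → 0 H
  atom 3: N, bond orders sum to 1 (valence 3) → 2 H
  atom 4: C, bond orders sum to 4 (valence 4) → 0 H
  atom 5: C, bond orders sum to 4 (valence 4) → 0 H
  atom 6: C, bond orders sum to 3 (valence 4) → 1 H
  atom 7: O, bond orders sum to 2 (valence 2) → 0 H
  atom 8: C, bond orders sum to 4 (valence 4) → 0 H
  atom 9: C, bond orders sum to 2 (valence 4) → 2 H
  atom 10: C, bond orders sum to 1 (valence 4) → 3 H
  atom 11: C, bond orders sum to 4 (valence 4) → 0 H
  atom 12: N, bond orders sum to 1 (valence 3) → 2 H
  atom 13: C, bond orders sum to 4 (valence 4) → 0 H
  atom 14: C, bond orders sum to 4 (valence 4) → 0 H
  atom 15: C, bond orders sum to 4 (valence 4) → 0 H
  atom 16: C, bond orders sum to 4 (valence 4) → 0 H
  atom 17: N, bond orders sum to 3 (valence 3) → 0 H
  atom 18: C, bond orders sum to 3 (valence 4) → 1 H
  atom 19: C, bond orders sum to 4 (valence 4) → 0 H
  atom 20: C, bond orders sum to 3 (valence 4) → 1 H
  atom 21: C, bond orders sum to 4 (valence 4) → 0 H
  atom 22: N, bond orders sum to 3 (valence 3) → 0 H
Total hydrogens: 12.

12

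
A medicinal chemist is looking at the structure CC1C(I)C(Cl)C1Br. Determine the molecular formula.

C5H7BrClI

Walk through each heavy atom and fill implicit hydrogens from standard valence (C 4, N 3, O 2, S 2, halogen 1):
  atom 1: C, bond orders sum to 1 (valence 4) → 3 H
  atom 2: C, bond orders sum to 3 (valence 4) → 1 H
  atom 3: C, bond orders sum to 3 (valence 4) → 1 H
  atom 4: I (halogen, monovalent) → 0 H
  atom 5: C, bond orders sum to 3 (valence 4) → 1 H
  atom 6: Cl (halogen, monovalent) → 0 H
  atom 7: C, bond orders sum to 3 (valence 4) → 1 H
  atom 8: Br (halogen, monovalent) → 0 H
Totals → C:5, H:7, Br:1, Cl:1, I:1.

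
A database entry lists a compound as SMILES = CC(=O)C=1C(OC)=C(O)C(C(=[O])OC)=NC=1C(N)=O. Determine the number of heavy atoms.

19

Every atom symbol written in the SMILES (organic subset) is one heavy atom; implicit H are not written.
Heavy atoms by element → C:11, N:2, O:6.
Total: 19.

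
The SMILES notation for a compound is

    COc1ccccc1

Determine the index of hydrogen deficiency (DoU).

4

Molecular formula: C7H8O.
DoU = (2C + 2 + N − H − X) / 2, where X is the halogen count and O/S are ignored.
    = (2·7 + 2 + 0 − 8 − 0) / 2 = 8 / 2 = 4.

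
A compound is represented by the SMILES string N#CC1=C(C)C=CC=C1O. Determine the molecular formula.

C8H7NO

Walk through each heavy atom and fill implicit hydrogens from standard valence (C 4, N 3, O 2, S 2, halogen 1):
  atom 1: N, bond orders sum to 3 (valence 3) → 0 H
  atom 2: C, bond orders sum to 4 (valence 4) → 0 H
  atom 3: C, bond orders sum to 4 (valence 4) → 0 H
  atom 4: C, bond orders sum to 4 (valence 4) → 0 H
  atom 5: C, bond orders sum to 1 (valence 4) → 3 H
  atom 6: C, bond orders sum to 3 (valence 4) → 1 H
  atom 7: C, bond orders sum to 3 (valence 4) → 1 H
  atom 8: C, bond orders sum to 3 (valence 4) → 1 H
  atom 9: C, bond orders sum to 4 (valence 4) → 0 H
  atom 10: O, bond orders sum to 1 (valence 2) → 1 H
Totals → C:8, H:7, N:1, O:1.
In Hill order: C8H7NO.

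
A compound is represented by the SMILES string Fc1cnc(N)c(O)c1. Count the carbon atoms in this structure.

5

Count every carbon token in the SMILES (each C, including those in ring-closure positions and inside branches).
Carbon count: 5.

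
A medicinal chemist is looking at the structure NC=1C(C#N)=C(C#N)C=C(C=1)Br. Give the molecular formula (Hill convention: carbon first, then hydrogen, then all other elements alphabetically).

Walk through each heavy atom and fill implicit hydrogens from standard valence (C 4, N 3, O 2, S 2, halogen 1):
  atom 1: N, bond orders sum to 1 (valence 3) → 2 H
  atom 2: C, bond orders sum to 4 (valence 4) → 0 H
  atom 3: C, bond orders sum to 4 (valence 4) → 0 H
  atom 4: C, bond orders sum to 4 (valence 4) → 0 H
  atom 5: N, bond orders sum to 3 (valence 3) → 0 H
  atom 6: C, bond orders sum to 4 (valence 4) → 0 H
  atom 7: C, bond orders sum to 4 (valence 4) → 0 H
  atom 8: N, bond orders sum to 3 (valence 3) → 0 H
  atom 9: C, bond orders sum to 3 (valence 4) → 1 H
  atom 10: C, bond orders sum to 4 (valence 4) → 0 H
  atom 11: C, bond orders sum to 3 (valence 4) → 1 H
  atom 12: Br (halogen, monovalent) → 0 H
Totals → C:8, H:4, Br:1, N:3.
In Hill order: C8H4BrN3.

C8H4BrN3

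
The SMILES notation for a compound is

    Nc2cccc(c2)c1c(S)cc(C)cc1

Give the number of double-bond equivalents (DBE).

Molecular formula: C13H13NS.
DoU = (2C + 2 + N − H − X) / 2, where X is the halogen count and O/S are ignored.
    = (2·13 + 2 + 1 − 13 − 0) / 2 = 16 / 2 = 8.

8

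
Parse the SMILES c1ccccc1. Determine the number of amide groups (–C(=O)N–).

Scan the SMILES for the amide motif — none present.

0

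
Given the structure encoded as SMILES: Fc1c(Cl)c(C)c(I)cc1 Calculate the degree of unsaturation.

4

Molecular formula: C7H5ClFI.
DoU = (2C + 2 + N − H − X) / 2, where X is the halogen count and O/S are ignored.
    = (2·7 + 2 + 0 − 5 − 3) / 2 = 8 / 2 = 4.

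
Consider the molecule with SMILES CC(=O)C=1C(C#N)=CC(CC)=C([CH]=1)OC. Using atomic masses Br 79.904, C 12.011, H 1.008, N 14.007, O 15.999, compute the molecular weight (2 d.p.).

203.24 g/mol

First, the molecular formula is C12H13NO2 (counting implicit H from valence).
  C: 12 × 12.011 = 144.132
  H: 13 × 1.008 = 13.104
  N: 1 × 14.007 = 14.007
  O: 2 × 15.999 = 31.998
Sum: 12×12.011 + 13×1.008 + 1×14.007 + 2×15.999 = 203.241 → 203.24 g/mol.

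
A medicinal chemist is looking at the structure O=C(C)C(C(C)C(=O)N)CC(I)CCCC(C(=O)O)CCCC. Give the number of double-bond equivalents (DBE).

3

Degree of unsaturation = (number of rings) + (number of π bonds).
Ring closures in the SMILES: 0.
π bonds: 3 double bonds (each 1 DoU) → 3 DoU from unsaturation.
Total DoU = 0 + 3 = 3.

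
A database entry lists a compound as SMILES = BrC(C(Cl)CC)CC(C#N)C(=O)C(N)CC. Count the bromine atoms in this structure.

Scan the SMILES for Br atoms (remember two-letter symbols like Cl and Br are single atoms).
Bromine count: 1.

1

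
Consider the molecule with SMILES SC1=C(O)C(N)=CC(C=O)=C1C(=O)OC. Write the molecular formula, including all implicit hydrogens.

C9H9NO4S

Walk through each heavy atom and fill implicit hydrogens from standard valence (C 4, N 3, O 2, S 2, halogen 1):
  atom 1: S, bond orders sum to 1 (valence 2) → 1 H
  atom 2: C, bond orders sum to 4 (valence 4) → 0 H
  atom 3: C, bond orders sum to 4 (valence 4) → 0 H
  atom 4: O, bond orders sum to 1 (valence 2) → 1 H
  atom 5: C, bond orders sum to 4 (valence 4) → 0 H
  atom 6: N, bond orders sum to 1 (valence 3) → 2 H
  atom 7: C, bond orders sum to 3 (valence 4) → 1 H
  atom 8: C, bond orders sum to 4 (valence 4) → 0 H
  atom 9: C, bond orders sum to 3 (valence 4) → 1 H
  atom 10: O, bond orders sum to 2 (valence 2) → 0 H
  atom 11: C, bond orders sum to 4 (valence 4) → 0 H
  atom 12: C, bond orders sum to 4 (valence 4) → 0 H
  atom 13: O, bond orders sum to 2 (valence 2) → 0 H
  atom 14: O, bond orders sum to 2 (valence 2) → 0 H
  atom 15: C, bond orders sum to 1 (valence 4) → 3 H
Totals → C:9, H:9, N:1, O:4, S:1.
In Hill order: C9H9NO4S.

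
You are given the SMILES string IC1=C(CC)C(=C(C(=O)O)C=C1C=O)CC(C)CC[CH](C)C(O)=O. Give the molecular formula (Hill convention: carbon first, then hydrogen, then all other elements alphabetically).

Walk through each heavy atom and fill implicit hydrogens from standard valence (C 4, N 3, O 2, S 2, halogen 1):
  atom 1: I (halogen, monovalent) → 0 H
  atom 2: C, bond orders sum to 4 (valence 4) → 0 H
  atom 3: C, bond orders sum to 4 (valence 4) → 0 H
  atom 4: C, bond orders sum to 2 (valence 4) → 2 H
  atom 5: C, bond orders sum to 1 (valence 4) → 3 H
  atom 6: C, bond orders sum to 4 (valence 4) → 0 H
  atom 7: C, bond orders sum to 4 (valence 4) → 0 H
  atom 8: C, bond orders sum to 4 (valence 4) → 0 H
  atom 9: O, bond orders sum to 2 (valence 2) → 0 H
  atom 10: O, bond orders sum to 1 (valence 2) → 1 H
  atom 11: C, bond orders sum to 3 (valence 4) → 1 H
  atom 12: C, bond orders sum to 4 (valence 4) → 0 H
  atom 13: C, bond orders sum to 3 (valence 4) → 1 H
  atom 14: O, bond orders sum to 2 (valence 2) → 0 H
  atom 15: C, bond orders sum to 2 (valence 4) → 2 H
  atom 16: C, bond orders sum to 3 (valence 4) → 1 H
  atom 17: C, bond orders sum to 1 (valence 4) → 3 H
  atom 18: C, bond orders sum to 2 (valence 4) → 2 H
  atom 19: C, bond orders sum to 2 (valence 4) → 2 H
  atom 20: C with explicit H count 1
  atom 21: C, bond orders sum to 1 (valence 4) → 3 H
  atom 22: C, bond orders sum to 4 (valence 4) → 0 H
  atom 23: O, bond orders sum to 1 (valence 2) → 1 H
  atom 24: O, bond orders sum to 2 (valence 2) → 0 H
Totals → C:18, H:23, I:1, O:5.
In Hill order: C18H23IO5.

C18H23IO5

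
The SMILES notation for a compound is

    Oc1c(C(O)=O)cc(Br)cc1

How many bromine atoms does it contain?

Scan the SMILES for Br atoms (remember two-letter symbols like Cl and Br are single atoms).
Bromine count: 1.

1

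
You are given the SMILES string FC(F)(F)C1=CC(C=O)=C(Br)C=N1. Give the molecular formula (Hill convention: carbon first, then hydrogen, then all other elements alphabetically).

C7H3BrF3NO

Walk through each heavy atom and fill implicit hydrogens from standard valence (C 4, N 3, O 2, S 2, halogen 1):
  atom 1: F (halogen, monovalent) → 0 H
  atom 2: C, bond orders sum to 4 (valence 4) → 0 H
  atom 3: F (halogen, monovalent) → 0 H
  atom 4: F (halogen, monovalent) → 0 H
  atom 5: C, bond orders sum to 4 (valence 4) → 0 H
  atom 6: C, bond orders sum to 3 (valence 4) → 1 H
  atom 7: C, bond orders sum to 4 (valence 4) → 0 H
  atom 8: C, bond orders sum to 3 (valence 4) → 1 H
  atom 9: O, bond orders sum to 2 (valence 2) → 0 H
  atom 10: C, bond orders sum to 4 (valence 4) → 0 H
  atom 11: Br (halogen, monovalent) → 0 H
  atom 12: C, bond orders sum to 3 (valence 4) → 1 H
  atom 13: N, bond orders sum to 3 (valence 3) → 0 H
Totals → C:7, H:3, Br:1, F:3, N:1, O:1.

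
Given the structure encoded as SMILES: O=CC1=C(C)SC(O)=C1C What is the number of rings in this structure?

1

In SMILES, each pair of matching ring-closure digits denotes one ring-closing bond; the number of such bonds equals the number of independent rings.
Ring-closure bonds here: 1.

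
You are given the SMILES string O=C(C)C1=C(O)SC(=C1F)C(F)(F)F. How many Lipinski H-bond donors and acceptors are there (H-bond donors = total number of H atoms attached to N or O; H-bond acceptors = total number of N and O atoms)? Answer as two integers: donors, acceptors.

Donors: find every N or O and count the H atoms it carries.
  atom 1 (O): bond orders sum to 2 → 0 H
  atom 6 (O): bond orders sum to 1 → 1 H
Lipinski HBD = 1.
Acceptors: N atoms = 0, O atoms = 2 → HBA = 2.

1, 2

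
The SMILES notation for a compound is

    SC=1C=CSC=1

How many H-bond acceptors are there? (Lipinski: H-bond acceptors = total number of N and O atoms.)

0

N atoms: 0; O atoms: 0.
Lipinski HBA = 0 + 0 = 0.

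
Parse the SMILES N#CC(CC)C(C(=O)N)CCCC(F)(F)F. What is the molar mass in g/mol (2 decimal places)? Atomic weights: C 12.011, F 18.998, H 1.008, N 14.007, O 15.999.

236.24 g/mol

First, the molecular formula is C10H15F3N2O (counting implicit H from valence).
  C: 10 × 12.011 = 120.110
  F: 3 × 18.998 = 56.994
  H: 15 × 1.008 = 15.120
  N: 2 × 14.007 = 28.014
  O: 1 × 15.999 = 15.999
Sum: 10×12.011 + 3×18.998 + 15×1.008 + 2×14.007 + 1×15.999 = 236.237 → 236.24 g/mol.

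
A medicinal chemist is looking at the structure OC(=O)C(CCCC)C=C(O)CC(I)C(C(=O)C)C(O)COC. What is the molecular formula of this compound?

Walk through each heavy atom and fill implicit hydrogens from standard valence (C 4, N 3, O 2, S 2, halogen 1):
  atom 1: O, bond orders sum to 1 (valence 2) → 1 H
  atom 2: C, bond orders sum to 4 (valence 4) → 0 H
  atom 3: O, bond orders sum to 2 (valence 2) → 0 H
  atom 4: C, bond orders sum to 3 (valence 4) → 1 H
  atom 5: C, bond orders sum to 2 (valence 4) → 2 H
  atom 6: C, bond orders sum to 2 (valence 4) → 2 H
  atom 7: C, bond orders sum to 2 (valence 4) → 2 H
  atom 8: C, bond orders sum to 1 (valence 4) → 3 H
  atom 9: C, bond orders sum to 3 (valence 4) → 1 H
  atom 10: C, bond orders sum to 4 (valence 4) → 0 H
  atom 11: O, bond orders sum to 1 (valence 2) → 1 H
  atom 12: C, bond orders sum to 2 (valence 4) → 2 H
  atom 13: C, bond orders sum to 3 (valence 4) → 1 H
  atom 14: I (halogen, monovalent) → 0 H
  atom 15: C, bond orders sum to 3 (valence 4) → 1 H
  atom 16: C, bond orders sum to 4 (valence 4) → 0 H
  atom 17: O, bond orders sum to 2 (valence 2) → 0 H
  atom 18: C, bond orders sum to 1 (valence 4) → 3 H
  atom 19: C, bond orders sum to 3 (valence 4) → 1 H
  atom 20: O, bond orders sum to 1 (valence 2) → 1 H
  atom 21: C, bond orders sum to 2 (valence 4) → 2 H
  atom 22: O, bond orders sum to 2 (valence 2) → 0 H
  atom 23: C, bond orders sum to 1 (valence 4) → 3 H
Totals → C:16, H:27, I:1, O:6.

C16H27IO6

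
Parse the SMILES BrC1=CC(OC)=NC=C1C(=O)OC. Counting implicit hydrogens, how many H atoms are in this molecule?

8

Walk through each heavy atom and fill implicit hydrogens from standard valence (C 4, N 3, O 2, S 2, halogen 1):
  atom 1: Br (halogen, monovalent) → 0 H
  atom 2: C, bond orders sum to 4 (valence 4) → 0 H
  atom 3: C, bond orders sum to 3 (valence 4) → 1 H
  atom 4: C, bond orders sum to 4 (valence 4) → 0 H
  atom 5: O, bond orders sum to 2 (valence 2) → 0 H
  atom 6: C, bond orders sum to 1 (valence 4) → 3 H
  atom 7: N, bond orders sum to 3 (valence 3) → 0 H
  atom 8: C, bond orders sum to 3 (valence 4) → 1 H
  atom 9: C, bond orders sum to 4 (valence 4) → 0 H
  atom 10: C, bond orders sum to 4 (valence 4) → 0 H
  atom 11: O, bond orders sum to 2 (valence 2) → 0 H
  atom 12: O, bond orders sum to 2 (valence 2) → 0 H
  atom 13: C, bond orders sum to 1 (valence 4) → 3 H
Total hydrogens: 8.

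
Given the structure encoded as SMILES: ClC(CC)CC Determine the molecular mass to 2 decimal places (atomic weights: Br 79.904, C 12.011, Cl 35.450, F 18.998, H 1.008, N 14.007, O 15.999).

First, the molecular formula is C5H11Cl (counting implicit H from valence).
  C: 5 × 12.011 = 60.055
  Cl: 1 × 35.450 = 35.450
  H: 11 × 1.008 = 11.088
Sum: 5×12.011 + 1×35.450 + 11×1.008 = 106.593 → 106.59 g/mol.

106.59 g/mol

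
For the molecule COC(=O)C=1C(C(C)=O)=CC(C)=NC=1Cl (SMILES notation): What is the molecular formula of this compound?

Walk through each heavy atom and fill implicit hydrogens from standard valence (C 4, N 3, O 2, S 2, halogen 1):
  atom 1: C, bond orders sum to 1 (valence 4) → 3 H
  atom 2: O, bond orders sum to 2 (valence 2) → 0 H
  atom 3: C, bond orders sum to 4 (valence 4) → 0 H
  atom 4: O, bond orders sum to 2 (valence 2) → 0 H
  atom 5: C, bond orders sum to 4 (valence 4) → 0 H
  atom 6: C, bond orders sum to 4 (valence 4) → 0 H
  atom 7: C, bond orders sum to 4 (valence 4) → 0 H
  atom 8: C, bond orders sum to 1 (valence 4) → 3 H
  atom 9: O, bond orders sum to 2 (valence 2) → 0 H
  atom 10: C, bond orders sum to 3 (valence 4) → 1 H
  atom 11: C, bond orders sum to 4 (valence 4) → 0 H
  atom 12: C, bond orders sum to 1 (valence 4) → 3 H
  atom 13: N, bond orders sum to 3 (valence 3) → 0 H
  atom 14: C, bond orders sum to 4 (valence 4) → 0 H
  atom 15: Cl (halogen, monovalent) → 0 H
Totals → C:10, H:10, Cl:1, N:1, O:3.
In Hill order: C10H10ClNO3.

C10H10ClNO3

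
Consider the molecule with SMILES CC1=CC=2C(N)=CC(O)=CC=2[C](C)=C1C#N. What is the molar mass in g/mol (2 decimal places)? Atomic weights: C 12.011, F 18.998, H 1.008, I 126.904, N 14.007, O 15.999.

First, the molecular formula is C13H12N2O (counting implicit H from valence).
  C: 13 × 12.011 = 156.143
  H: 12 × 1.008 = 12.096
  N: 2 × 14.007 = 28.014
  O: 1 × 15.999 = 15.999
Sum: 13×12.011 + 12×1.008 + 2×14.007 + 1×15.999 = 212.252 → 212.25 g/mol.

212.25 g/mol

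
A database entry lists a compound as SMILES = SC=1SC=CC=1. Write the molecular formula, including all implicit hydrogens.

C4H4S2

Walk through each heavy atom and fill implicit hydrogens from standard valence (C 4, N 3, O 2, S 2, halogen 1):
  atom 1: S, bond orders sum to 1 (valence 2) → 1 H
  atom 2: C, bond orders sum to 4 (valence 4) → 0 H
  atom 3: S, bond orders sum to 2 (valence 2) → 0 H
  atom 4: C, bond orders sum to 3 (valence 4) → 1 H
  atom 5: C, bond orders sum to 3 (valence 4) → 1 H
  atom 6: C, bond orders sum to 3 (valence 4) → 1 H
Totals → C:4, H:4, S:2.
In Hill order: C4H4S2.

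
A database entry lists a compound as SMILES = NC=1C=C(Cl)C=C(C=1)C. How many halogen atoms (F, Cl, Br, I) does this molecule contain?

1

Halogen atoms appear at heavy-atom position 5 (1×Cl).
Other groups present: 1 primary amine.
Halogen count: 1.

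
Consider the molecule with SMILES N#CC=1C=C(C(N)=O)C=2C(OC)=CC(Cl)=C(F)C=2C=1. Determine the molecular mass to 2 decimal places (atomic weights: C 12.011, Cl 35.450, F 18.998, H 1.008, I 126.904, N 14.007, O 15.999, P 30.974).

First, the molecular formula is C13H8ClFN2O2 (counting implicit H from valence).
  C: 13 × 12.011 = 156.143
  Cl: 1 × 35.450 = 35.450
  F: 1 × 18.998 = 18.998
  H: 8 × 1.008 = 8.064
  N: 2 × 14.007 = 28.014
  O: 2 × 15.999 = 31.998
Sum: 13×12.011 + 1×35.450 + 1×18.998 + 8×1.008 + 2×14.007 + 2×15.999 = 278.667 → 278.67 g/mol.

278.67 g/mol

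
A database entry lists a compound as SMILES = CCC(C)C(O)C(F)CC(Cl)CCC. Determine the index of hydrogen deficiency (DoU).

Degree of unsaturation = (number of rings) + (number of π bonds).
Ring closures in the SMILES: 0.
π bonds: none → 0 DoU from unsaturation.
Total DoU = 0 + 0 = 0.

0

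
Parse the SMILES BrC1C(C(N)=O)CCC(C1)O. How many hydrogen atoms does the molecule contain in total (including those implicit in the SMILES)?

Walk through each heavy atom and fill implicit hydrogens from standard valence (C 4, N 3, O 2, S 2, halogen 1):
  atom 1: Br (halogen, monovalent) → 0 H
  atom 2: C, bond orders sum to 3 (valence 4) → 1 H
  atom 3: C, bond orders sum to 3 (valence 4) → 1 H
  atom 4: C, bond orders sum to 4 (valence 4) → 0 H
  atom 5: N, bond orders sum to 1 (valence 3) → 2 H
  atom 6: O, bond orders sum to 2 (valence 2) → 0 H
  atom 7: C, bond orders sum to 2 (valence 4) → 2 H
  atom 8: C, bond orders sum to 2 (valence 4) → 2 H
  atom 9: C, bond orders sum to 3 (valence 4) → 1 H
  atom 10: C, bond orders sum to 2 (valence 4) → 2 H
  atom 11: O, bond orders sum to 1 (valence 2) → 1 H
Total hydrogens: 12.

12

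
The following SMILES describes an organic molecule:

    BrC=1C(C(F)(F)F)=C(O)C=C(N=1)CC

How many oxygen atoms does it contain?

Scan the SMILES for O atoms (remember two-letter symbols like Cl and Br are single atoms).
Oxygen count: 1.

1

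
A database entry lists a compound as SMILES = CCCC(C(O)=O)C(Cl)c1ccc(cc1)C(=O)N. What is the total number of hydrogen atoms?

Walk through each heavy atom and fill implicit hydrogens from standard valence (C 4, N 3, O 2, S 2, halogen 1); for lowercase aromatic atoms, an aromatic c carries 1 H when it has two neighbours and 0 H with three, and aromatic n carries 0 H:
  atom 1: C, bond orders sum to 1 (valence 4) → 3 H
  atom 2: C, bond orders sum to 2 (valence 4) → 2 H
  atom 3: C, bond orders sum to 2 (valence 4) → 2 H
  atom 4: C, bond orders sum to 3 (valence 4) → 1 H
  atom 5: C, bond orders sum to 4 (valence 4) → 0 H
  atom 6: O, bond orders sum to 1 (valence 2) → 1 H
  atom 7: O, bond orders sum to 2 (valence 2) → 0 H
  atom 8: C, bond orders sum to 3 (valence 4) → 1 H
  atom 9: Cl (halogen, monovalent) → 0 H
  atom 10: aromatic c, 3 neighbours → 0 H
  atom 11: aromatic c, 2 neighbours → 1 H
  atom 12: aromatic c, 2 neighbours → 1 H
  atom 13: aromatic c, 3 neighbours → 0 H
  atom 14: aromatic c, 2 neighbours → 1 H
  atom 15: aromatic c, 2 neighbours → 1 H
  atom 16: C, bond orders sum to 4 (valence 4) → 0 H
  atom 17: O, bond orders sum to 2 (valence 2) → 0 H
  atom 18: N, bond orders sum to 1 (valence 3) → 2 H
Total hydrogens: 16.

16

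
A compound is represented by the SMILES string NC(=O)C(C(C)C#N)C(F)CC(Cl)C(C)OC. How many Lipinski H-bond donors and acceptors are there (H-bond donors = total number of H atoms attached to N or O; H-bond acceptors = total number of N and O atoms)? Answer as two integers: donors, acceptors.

2, 4

Donors: find every N or O and count the H atoms it carries.
  atom 1 (N): bond orders sum to 1 → 2 H
  atom 3 (O): bond orders sum to 2 → 0 H
  atom 8 (N): bond orders sum to 3 → 0 H
  atom 16 (O): bond orders sum to 2 → 0 H
Lipinski HBD = 2.
Acceptors: N atoms = 2, O atoms = 2 → HBA = 4.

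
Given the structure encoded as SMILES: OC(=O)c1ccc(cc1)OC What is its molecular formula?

Walk through each heavy atom and fill implicit hydrogens from standard valence (C 4, N 3, O 2, S 2, halogen 1); for lowercase aromatic atoms, an aromatic c carries 1 H when it has two neighbours and 0 H with three, and aromatic n carries 0 H:
  atom 1: O, bond orders sum to 1 (valence 2) → 1 H
  atom 2: C, bond orders sum to 4 (valence 4) → 0 H
  atom 3: O, bond orders sum to 2 (valence 2) → 0 H
  atom 4: aromatic c, 3 neighbours → 0 H
  atom 5: aromatic c, 2 neighbours → 1 H
  atom 6: aromatic c, 2 neighbours → 1 H
  atom 7: aromatic c, 3 neighbours → 0 H
  atom 8: aromatic c, 2 neighbours → 1 H
  atom 9: aromatic c, 2 neighbours → 1 H
  atom 10: O, bond orders sum to 2 (valence 2) → 0 H
  atom 11: C, bond orders sum to 1 (valence 4) → 3 H
Totals → C:8, H:8, O:3.
In Hill order: C8H8O3.

C8H8O3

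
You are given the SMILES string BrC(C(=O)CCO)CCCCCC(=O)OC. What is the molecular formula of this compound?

C11H19BrO4

Walk through each heavy atom and fill implicit hydrogens from standard valence (C 4, N 3, O 2, S 2, halogen 1):
  atom 1: Br (halogen, monovalent) → 0 H
  atom 2: C, bond orders sum to 3 (valence 4) → 1 H
  atom 3: C, bond orders sum to 4 (valence 4) → 0 H
  atom 4: O, bond orders sum to 2 (valence 2) → 0 H
  atom 5: C, bond orders sum to 2 (valence 4) → 2 H
  atom 6: C, bond orders sum to 2 (valence 4) → 2 H
  atom 7: O, bond orders sum to 1 (valence 2) → 1 H
  atom 8: C, bond orders sum to 2 (valence 4) → 2 H
  atom 9: C, bond orders sum to 2 (valence 4) → 2 H
  atom 10: C, bond orders sum to 2 (valence 4) → 2 H
  atom 11: C, bond orders sum to 2 (valence 4) → 2 H
  atom 12: C, bond orders sum to 2 (valence 4) → 2 H
  atom 13: C, bond orders sum to 4 (valence 4) → 0 H
  atom 14: O, bond orders sum to 2 (valence 2) → 0 H
  atom 15: O, bond orders sum to 2 (valence 2) → 0 H
  atom 16: C, bond orders sum to 1 (valence 4) → 3 H
Totals → C:11, H:19, Br:1, O:4.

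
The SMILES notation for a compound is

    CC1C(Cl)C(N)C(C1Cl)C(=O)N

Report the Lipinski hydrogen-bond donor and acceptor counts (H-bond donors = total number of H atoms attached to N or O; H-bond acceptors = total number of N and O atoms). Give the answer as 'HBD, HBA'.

Donors: find every N or O and count the H atoms it carries.
  atom 6 (N): bond orders sum to 1 → 2 H
  atom 11 (O): bond orders sum to 2 → 0 H
  atom 12 (N): bond orders sum to 1 → 2 H
Lipinski HBD = 4.
Acceptors: N atoms = 2, O atoms = 1 → HBA = 3.

4, 3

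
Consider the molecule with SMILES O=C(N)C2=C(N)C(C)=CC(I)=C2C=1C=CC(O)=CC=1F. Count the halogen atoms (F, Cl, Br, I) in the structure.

Halogen atoms appear at heavy-atom positions 11, 20 (1×F, 1×I).
Other groups present: 1 amide, 1 hydroxyl, 1 primary amine.
Halogen count: 2.

2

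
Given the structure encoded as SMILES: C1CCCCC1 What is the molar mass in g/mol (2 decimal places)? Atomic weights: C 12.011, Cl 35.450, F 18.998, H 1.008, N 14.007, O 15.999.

84.16 g/mol

First, the molecular formula is C6H12 (counting implicit H from valence).
  C: 6 × 12.011 = 72.066
  H: 12 × 1.008 = 12.096
Sum: 6×12.011 + 12×1.008 = 84.162 → 84.16 g/mol.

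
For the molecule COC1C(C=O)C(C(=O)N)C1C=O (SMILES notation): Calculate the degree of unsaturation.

4

Molecular formula: C8H11NO4.
DoU = (2C + 2 + N − H − X) / 2, where X is the halogen count and O/S are ignored.
    = (2·8 + 2 + 1 − 11 − 0) / 2 = 8 / 2 = 4.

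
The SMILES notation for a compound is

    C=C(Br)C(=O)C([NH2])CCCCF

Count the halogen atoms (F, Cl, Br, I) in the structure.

2

Halogen atoms appear at heavy-atom positions 3, 12 (1×Br, 1×F).
Other groups present: 1 alkene, 1 ketone, 1 primary amine.
Halogen count: 2.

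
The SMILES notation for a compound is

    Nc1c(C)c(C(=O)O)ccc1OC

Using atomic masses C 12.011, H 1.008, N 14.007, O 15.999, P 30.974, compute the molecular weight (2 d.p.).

181.19 g/mol

First, the molecular formula is C9H11NO3 (counting implicit H from valence).
  C: 9 × 12.011 = 108.099
  H: 11 × 1.008 = 11.088
  N: 1 × 14.007 = 14.007
  O: 3 × 15.999 = 47.997
Sum: 9×12.011 + 11×1.008 + 1×14.007 + 3×15.999 = 181.191 → 181.19 g/mol.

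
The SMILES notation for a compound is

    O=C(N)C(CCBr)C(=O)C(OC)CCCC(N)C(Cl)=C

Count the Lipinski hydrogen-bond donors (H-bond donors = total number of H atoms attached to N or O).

4

Donors: find every N or O and count the H atoms it carries.
  atom 1 (O): bond orders sum to 2 → 0 H
  atom 3 (N): bond orders sum to 1 → 2 H
  atom 9 (O): bond orders sum to 2 → 0 H
  atom 11 (O): bond orders sum to 2 → 0 H
  atom 17 (N): bond orders sum to 1 → 2 H
Lipinski HBD = 4.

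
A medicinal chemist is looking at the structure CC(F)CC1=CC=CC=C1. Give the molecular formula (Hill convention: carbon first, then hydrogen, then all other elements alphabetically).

Walk through each heavy atom and fill implicit hydrogens from standard valence (C 4, N 3, O 2, S 2, halogen 1):
  atom 1: C, bond orders sum to 1 (valence 4) → 3 H
  atom 2: C, bond orders sum to 3 (valence 4) → 1 H
  atom 3: F (halogen, monovalent) → 0 H
  atom 4: C, bond orders sum to 2 (valence 4) → 2 H
  atom 5: C, bond orders sum to 4 (valence 4) → 0 H
  atom 6: C, bond orders sum to 3 (valence 4) → 1 H
  atom 7: C, bond orders sum to 3 (valence 4) → 1 H
  atom 8: C, bond orders sum to 3 (valence 4) → 1 H
  atom 9: C, bond orders sum to 3 (valence 4) → 1 H
  atom 10: C, bond orders sum to 3 (valence 4) → 1 H
Totals → C:9, H:11, F:1.

C9H11F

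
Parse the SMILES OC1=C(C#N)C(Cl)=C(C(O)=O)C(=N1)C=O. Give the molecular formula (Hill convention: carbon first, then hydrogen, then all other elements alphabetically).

C8H3ClN2O4

Walk through each heavy atom and fill implicit hydrogens from standard valence (C 4, N 3, O 2, S 2, halogen 1):
  atom 1: O, bond orders sum to 1 (valence 2) → 1 H
  atom 2: C, bond orders sum to 4 (valence 4) → 0 H
  atom 3: C, bond orders sum to 4 (valence 4) → 0 H
  atom 4: C, bond orders sum to 4 (valence 4) → 0 H
  atom 5: N, bond orders sum to 3 (valence 3) → 0 H
  atom 6: C, bond orders sum to 4 (valence 4) → 0 H
  atom 7: Cl (halogen, monovalent) → 0 H
  atom 8: C, bond orders sum to 4 (valence 4) → 0 H
  atom 9: C, bond orders sum to 4 (valence 4) → 0 H
  atom 10: O, bond orders sum to 1 (valence 2) → 1 H
  atom 11: O, bond orders sum to 2 (valence 2) → 0 H
  atom 12: C, bond orders sum to 4 (valence 4) → 0 H
  atom 13: N, bond orders sum to 3 (valence 3) → 0 H
  atom 14: C, bond orders sum to 3 (valence 4) → 1 H
  atom 15: O, bond orders sum to 2 (valence 2) → 0 H
Totals → C:8, H:3, Cl:1, N:2, O:4.
In Hill order: C8H3ClN2O4.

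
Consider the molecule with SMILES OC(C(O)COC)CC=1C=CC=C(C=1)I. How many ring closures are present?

In SMILES, each pair of matching ring-closure digits denotes one ring-closing bond; the number of such bonds equals the number of independent rings.
Ring-closure bonds here: 1.

1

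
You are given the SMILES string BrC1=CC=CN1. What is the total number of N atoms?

1

Scan the SMILES for N atoms (remember two-letter symbols like Cl and Br are single atoms).
Nitrogen count: 1.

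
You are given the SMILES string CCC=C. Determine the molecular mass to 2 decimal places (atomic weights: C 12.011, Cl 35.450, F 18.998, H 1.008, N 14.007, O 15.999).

56.11 g/mol

First, the molecular formula is C4H8 (counting implicit H from valence).
  C: 4 × 12.011 = 48.044
  H: 8 × 1.008 = 8.064
Sum: 4×12.011 + 8×1.008 = 56.108 → 56.11 g/mol.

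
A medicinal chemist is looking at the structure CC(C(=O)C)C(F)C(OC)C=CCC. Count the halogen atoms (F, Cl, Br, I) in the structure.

1

Halogen atoms appear at heavy-atom position 7 (1×F).
Other groups present: 1 alkene, 1 ether, 1 ketone.
Halogen count: 1.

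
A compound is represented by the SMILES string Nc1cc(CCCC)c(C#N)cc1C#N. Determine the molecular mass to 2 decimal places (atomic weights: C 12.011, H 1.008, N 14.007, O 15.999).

199.26 g/mol

First, the molecular formula is C12H13N3 (counting implicit H from valence).
  C: 12 × 12.011 = 144.132
  H: 13 × 1.008 = 13.104
  N: 3 × 14.007 = 42.021
Sum: 12×12.011 + 13×1.008 + 3×14.007 = 199.257 → 199.26 g/mol.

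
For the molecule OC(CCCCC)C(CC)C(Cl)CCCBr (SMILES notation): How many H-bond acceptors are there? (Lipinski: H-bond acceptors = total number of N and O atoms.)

1

N atoms: 0; O atoms: 1.
Lipinski HBA = 0 + 1 = 1.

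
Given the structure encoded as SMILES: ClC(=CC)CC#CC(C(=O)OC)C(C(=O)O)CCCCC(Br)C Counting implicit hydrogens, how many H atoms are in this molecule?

24

Walk through each heavy atom and fill implicit hydrogens from standard valence (C 4, N 3, O 2, S 2, halogen 1):
  atom 1: Cl (halogen, monovalent) → 0 H
  atom 2: C, bond orders sum to 4 (valence 4) → 0 H
  atom 3: C, bond orders sum to 3 (valence 4) → 1 H
  atom 4: C, bond orders sum to 1 (valence 4) → 3 H
  atom 5: C, bond orders sum to 2 (valence 4) → 2 H
  atom 6: C, bond orders sum to 4 (valence 4) → 0 H
  atom 7: C, bond orders sum to 4 (valence 4) → 0 H
  atom 8: C, bond orders sum to 3 (valence 4) → 1 H
  atom 9: C, bond orders sum to 4 (valence 4) → 0 H
  atom 10: O, bond orders sum to 2 (valence 2) → 0 H
  atom 11: O, bond orders sum to 2 (valence 2) → 0 H
  atom 12: C, bond orders sum to 1 (valence 4) → 3 H
  atom 13: C, bond orders sum to 3 (valence 4) → 1 H
  atom 14: C, bond orders sum to 4 (valence 4) → 0 H
  atom 15: O, bond orders sum to 2 (valence 2) → 0 H
  atom 16: O, bond orders sum to 1 (valence 2) → 1 H
  atom 17: C, bond orders sum to 2 (valence 4) → 2 H
  atom 18: C, bond orders sum to 2 (valence 4) → 2 H
  atom 19: C, bond orders sum to 2 (valence 4) → 2 H
  atom 20: C, bond orders sum to 2 (valence 4) → 2 H
  atom 21: C, bond orders sum to 3 (valence 4) → 1 H
  atom 22: Br (halogen, monovalent) → 0 H
  atom 23: C, bond orders sum to 1 (valence 4) → 3 H
Total hydrogens: 24.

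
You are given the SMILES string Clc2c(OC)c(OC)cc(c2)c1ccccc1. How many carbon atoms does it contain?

14

Count every carbon token in the SMILES (each C, including those in ring-closure positions and inside branches).
Carbon count: 14.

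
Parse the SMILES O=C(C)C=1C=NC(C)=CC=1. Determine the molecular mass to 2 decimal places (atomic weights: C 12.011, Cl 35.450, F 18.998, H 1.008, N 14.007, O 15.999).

First, the molecular formula is C8H9NO (counting implicit H from valence).
  C: 8 × 12.011 = 96.088
  H: 9 × 1.008 = 9.072
  N: 1 × 14.007 = 14.007
  O: 1 × 15.999 = 15.999
Sum: 8×12.011 + 9×1.008 + 1×14.007 + 1×15.999 = 135.166 → 135.17 g/mol.

135.17 g/mol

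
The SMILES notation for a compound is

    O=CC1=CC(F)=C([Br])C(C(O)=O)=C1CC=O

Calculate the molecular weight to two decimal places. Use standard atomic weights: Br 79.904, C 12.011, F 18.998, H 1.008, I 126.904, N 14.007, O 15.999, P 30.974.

289.06 g/mol

First, the molecular formula is C10H6BrFO4 (counting implicit H from valence).
  Br: 1 × 79.904 = 79.904
  C: 10 × 12.011 = 120.110
  F: 1 × 18.998 = 18.998
  H: 6 × 1.008 = 6.048
  O: 4 × 15.999 = 63.996
Sum: 1×79.904 + 10×12.011 + 1×18.998 + 6×1.008 + 4×15.999 = 289.056 → 289.06 g/mol.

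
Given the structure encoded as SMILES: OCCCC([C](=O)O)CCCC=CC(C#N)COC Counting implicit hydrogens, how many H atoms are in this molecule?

Walk through each heavy atom and fill implicit hydrogens from standard valence (C 4, N 3, O 2, S 2, halogen 1):
  atom 1: O, bond orders sum to 1 (valence 2) → 1 H
  atom 2: C, bond orders sum to 2 (valence 4) → 2 H
  atom 3: C, bond orders sum to 2 (valence 4) → 2 H
  atom 4: C, bond orders sum to 2 (valence 4) → 2 H
  atom 5: C, bond orders sum to 3 (valence 4) → 1 H
  atom 6: C with explicit H count 0
  atom 7: O, bond orders sum to 2 (valence 2) → 0 H
  atom 8: O, bond orders sum to 1 (valence 2) → 1 H
  atom 9: C, bond orders sum to 2 (valence 4) → 2 H
  atom 10: C, bond orders sum to 2 (valence 4) → 2 H
  atom 11: C, bond orders sum to 2 (valence 4) → 2 H
  atom 12: C, bond orders sum to 3 (valence 4) → 1 H
  atom 13: C, bond orders sum to 3 (valence 4) → 1 H
  atom 14: C, bond orders sum to 3 (valence 4) → 1 H
  atom 15: C, bond orders sum to 4 (valence 4) → 0 H
  atom 16: N, bond orders sum to 3 (valence 3) → 0 H
  atom 17: C, bond orders sum to 2 (valence 4) → 2 H
  atom 18: O, bond orders sum to 2 (valence 2) → 0 H
  atom 19: C, bond orders sum to 1 (valence 4) → 3 H
Total hydrogens: 23.

23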